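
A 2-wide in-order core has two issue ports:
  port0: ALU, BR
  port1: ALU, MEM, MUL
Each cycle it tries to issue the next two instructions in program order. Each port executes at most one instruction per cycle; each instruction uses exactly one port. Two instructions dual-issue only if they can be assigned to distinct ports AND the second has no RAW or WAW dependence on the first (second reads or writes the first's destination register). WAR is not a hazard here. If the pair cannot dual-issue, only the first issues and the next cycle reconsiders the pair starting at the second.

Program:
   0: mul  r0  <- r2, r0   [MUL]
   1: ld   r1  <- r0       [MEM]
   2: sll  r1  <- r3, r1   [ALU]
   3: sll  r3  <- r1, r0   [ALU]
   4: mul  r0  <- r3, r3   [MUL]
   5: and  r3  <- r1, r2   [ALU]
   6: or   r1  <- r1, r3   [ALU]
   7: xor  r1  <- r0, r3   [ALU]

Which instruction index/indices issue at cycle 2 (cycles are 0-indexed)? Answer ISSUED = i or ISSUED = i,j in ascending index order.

ISSUED = 2

  cy0 -> i0 (mul) no-port MUL/MEM
  cy1 -> i1 (ld) RAW+WAW r1
  cy2 -> i2 (sll) RAW r1
  cy3 -> i3 (sll) RAW r3
  cy4 -> i4/i5 (mul+and) pair
  cy5 -> i6 (or) WAW r1
  cy6 -> i7 (xor) tail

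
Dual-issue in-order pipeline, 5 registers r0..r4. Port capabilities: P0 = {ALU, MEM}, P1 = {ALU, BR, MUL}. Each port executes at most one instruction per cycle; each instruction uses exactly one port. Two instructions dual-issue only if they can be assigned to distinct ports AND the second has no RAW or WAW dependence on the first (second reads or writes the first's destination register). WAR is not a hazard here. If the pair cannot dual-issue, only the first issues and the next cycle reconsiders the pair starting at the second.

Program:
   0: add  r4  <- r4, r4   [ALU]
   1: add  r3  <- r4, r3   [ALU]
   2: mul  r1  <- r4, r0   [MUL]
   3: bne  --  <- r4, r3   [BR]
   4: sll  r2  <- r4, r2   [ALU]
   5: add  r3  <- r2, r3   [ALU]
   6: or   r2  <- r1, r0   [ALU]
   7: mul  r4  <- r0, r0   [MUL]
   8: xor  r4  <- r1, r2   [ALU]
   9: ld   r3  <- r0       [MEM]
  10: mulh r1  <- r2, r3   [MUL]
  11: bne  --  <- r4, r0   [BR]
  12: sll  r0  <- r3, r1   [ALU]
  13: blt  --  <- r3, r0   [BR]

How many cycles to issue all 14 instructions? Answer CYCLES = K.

CYCLES = 9

0. add.ALU @i0  | RAW r4
1. add.ALU+mul.MUL @i1&i2  | dual
2. bne.BR+sll.ALU @i3&i4  | dual
3. add.ALU+or.ALU @i5&i6  | dual
4. mul.MUL @i7  | WAW r4
5. xor.ALU+ld.MEM @i8&i9  | dual
6. mulh.MUL @i10  | no-port MUL/BR
7. bne.BR+sll.ALU @i11&i12  | dual
8. blt.BR @i13  | tail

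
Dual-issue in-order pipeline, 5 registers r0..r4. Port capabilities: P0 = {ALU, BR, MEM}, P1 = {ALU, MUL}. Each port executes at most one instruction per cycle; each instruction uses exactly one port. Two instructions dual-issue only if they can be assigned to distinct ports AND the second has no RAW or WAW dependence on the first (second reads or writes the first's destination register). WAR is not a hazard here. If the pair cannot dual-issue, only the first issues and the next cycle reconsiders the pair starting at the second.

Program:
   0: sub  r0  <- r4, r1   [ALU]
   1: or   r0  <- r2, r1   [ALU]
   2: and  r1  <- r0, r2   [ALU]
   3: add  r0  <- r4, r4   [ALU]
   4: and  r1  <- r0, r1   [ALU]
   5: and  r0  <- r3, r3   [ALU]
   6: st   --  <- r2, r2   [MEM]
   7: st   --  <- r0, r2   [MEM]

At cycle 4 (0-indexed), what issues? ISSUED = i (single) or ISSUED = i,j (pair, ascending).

ISSUED = 6

[0] i0  sub  -- WAW r0
[1] i1  or  -- RAW r0
[2] i2+i3  and add  -- dual
[3] i4+i5  and and  -- dual
[4] i6  st  -- no-port MEM/MEM
[5] i7  st  -- tail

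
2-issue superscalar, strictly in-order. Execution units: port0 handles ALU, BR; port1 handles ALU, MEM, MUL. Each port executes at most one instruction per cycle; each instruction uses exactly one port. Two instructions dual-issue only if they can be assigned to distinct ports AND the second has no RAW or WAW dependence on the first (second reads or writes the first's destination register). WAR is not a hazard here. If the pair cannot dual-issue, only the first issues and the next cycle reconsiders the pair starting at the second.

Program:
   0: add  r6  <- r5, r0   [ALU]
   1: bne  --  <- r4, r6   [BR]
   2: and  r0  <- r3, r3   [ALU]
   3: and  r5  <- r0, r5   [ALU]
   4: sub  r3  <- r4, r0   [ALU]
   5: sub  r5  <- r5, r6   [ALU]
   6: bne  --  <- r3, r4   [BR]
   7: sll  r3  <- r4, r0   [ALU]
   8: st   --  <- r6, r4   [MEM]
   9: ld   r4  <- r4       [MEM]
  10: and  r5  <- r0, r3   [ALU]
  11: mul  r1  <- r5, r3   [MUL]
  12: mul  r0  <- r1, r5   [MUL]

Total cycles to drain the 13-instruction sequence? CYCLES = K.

  cy0 -> i0 (add.ALU) RAW r6
  cy1 -> i1&i2 (bne.BR;and.ALU) 2-wide
  cy2 -> i3&i4 (and.ALU;sub.ALU) 2-wide
  cy3 -> i5&i6 (sub.ALU;bne.BR) 2-wide
  cy4 -> i7&i8 (sll.ALU;st.MEM) 2-wide
  cy5 -> i9&i10 (ld.MEM;and.ALU) 2-wide
  cy6 -> i11 (mul.MUL) no-port MUL/MUL
  cy7 -> i12 (mul.MUL) tail

CYCLES = 8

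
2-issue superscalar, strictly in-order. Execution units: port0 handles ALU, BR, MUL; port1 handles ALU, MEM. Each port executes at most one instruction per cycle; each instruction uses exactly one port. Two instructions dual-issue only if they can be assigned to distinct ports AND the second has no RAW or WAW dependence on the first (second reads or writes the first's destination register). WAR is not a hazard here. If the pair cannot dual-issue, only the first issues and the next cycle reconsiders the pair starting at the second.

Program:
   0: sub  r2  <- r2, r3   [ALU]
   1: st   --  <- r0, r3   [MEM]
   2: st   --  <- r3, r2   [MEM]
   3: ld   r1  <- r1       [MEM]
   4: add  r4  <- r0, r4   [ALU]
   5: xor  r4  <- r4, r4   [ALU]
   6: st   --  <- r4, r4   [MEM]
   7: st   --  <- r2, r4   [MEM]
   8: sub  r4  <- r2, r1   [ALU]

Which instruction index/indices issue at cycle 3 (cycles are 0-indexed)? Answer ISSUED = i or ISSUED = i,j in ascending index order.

  cy0 -> i0+i1 (sub.ALU;st.MEM) dual
  cy1 -> i2 (st.MEM) no-port MEM/MEM
  cy2 -> i3+i4 (ld.MEM;add.ALU) dual
  cy3 -> i5 (xor.ALU) RAW r4
  cy4 -> i6 (st.MEM) no-port MEM/MEM
  cy5 -> i7+i8 (st.MEM;sub.ALU) dual

ISSUED = 5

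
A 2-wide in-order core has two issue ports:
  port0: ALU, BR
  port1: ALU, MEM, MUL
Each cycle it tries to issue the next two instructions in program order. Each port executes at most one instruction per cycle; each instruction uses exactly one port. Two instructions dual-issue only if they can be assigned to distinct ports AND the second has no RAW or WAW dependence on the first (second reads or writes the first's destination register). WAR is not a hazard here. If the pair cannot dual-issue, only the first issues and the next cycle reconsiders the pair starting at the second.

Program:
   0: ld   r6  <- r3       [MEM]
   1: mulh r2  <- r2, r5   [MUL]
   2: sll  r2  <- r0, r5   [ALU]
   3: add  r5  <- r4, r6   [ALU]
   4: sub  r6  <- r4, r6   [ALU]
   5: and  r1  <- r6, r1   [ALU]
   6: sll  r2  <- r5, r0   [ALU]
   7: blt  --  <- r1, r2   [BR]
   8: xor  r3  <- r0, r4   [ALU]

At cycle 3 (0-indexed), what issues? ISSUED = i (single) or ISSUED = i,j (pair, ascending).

[0] i0  ld  -- no-port MEM/MUL
[1] i1  mulh  -- WAW r2
[2] i2+i3  sll;add  -- 2-wide
[3] i4  sub  -- RAW r6
[4] i5+i6  and;sll  -- 2-wide
[5] i7+i8  blt;xor  -- 2-wide

ISSUED = 4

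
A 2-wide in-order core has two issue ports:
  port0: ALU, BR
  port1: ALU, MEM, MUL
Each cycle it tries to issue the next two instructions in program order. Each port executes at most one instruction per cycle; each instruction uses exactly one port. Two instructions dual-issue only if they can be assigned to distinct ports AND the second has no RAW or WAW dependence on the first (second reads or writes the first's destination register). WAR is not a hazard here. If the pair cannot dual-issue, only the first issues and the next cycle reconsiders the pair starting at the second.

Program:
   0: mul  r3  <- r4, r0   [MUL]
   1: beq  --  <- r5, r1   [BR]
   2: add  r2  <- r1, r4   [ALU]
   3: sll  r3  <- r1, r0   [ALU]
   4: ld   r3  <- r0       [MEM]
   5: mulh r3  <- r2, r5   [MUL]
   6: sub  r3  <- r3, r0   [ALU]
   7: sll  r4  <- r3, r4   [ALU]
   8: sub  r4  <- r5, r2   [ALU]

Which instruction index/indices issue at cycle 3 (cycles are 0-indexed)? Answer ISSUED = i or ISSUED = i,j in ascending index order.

t=0 i0+i1:mul.MUL+beq.BR ; dual
t=1 i2+i3:add.ALU+sll.ALU ; dual
t=2 i4:ld.MEM ; no-port MEM/MUL
t=3 i5:mulh.MUL ; RAW+WAW r3
t=4 i6:sub.ALU ; RAW r3
t=5 i7:sll.ALU ; WAW r4
t=6 i8:sub.ALU ; tail

ISSUED = 5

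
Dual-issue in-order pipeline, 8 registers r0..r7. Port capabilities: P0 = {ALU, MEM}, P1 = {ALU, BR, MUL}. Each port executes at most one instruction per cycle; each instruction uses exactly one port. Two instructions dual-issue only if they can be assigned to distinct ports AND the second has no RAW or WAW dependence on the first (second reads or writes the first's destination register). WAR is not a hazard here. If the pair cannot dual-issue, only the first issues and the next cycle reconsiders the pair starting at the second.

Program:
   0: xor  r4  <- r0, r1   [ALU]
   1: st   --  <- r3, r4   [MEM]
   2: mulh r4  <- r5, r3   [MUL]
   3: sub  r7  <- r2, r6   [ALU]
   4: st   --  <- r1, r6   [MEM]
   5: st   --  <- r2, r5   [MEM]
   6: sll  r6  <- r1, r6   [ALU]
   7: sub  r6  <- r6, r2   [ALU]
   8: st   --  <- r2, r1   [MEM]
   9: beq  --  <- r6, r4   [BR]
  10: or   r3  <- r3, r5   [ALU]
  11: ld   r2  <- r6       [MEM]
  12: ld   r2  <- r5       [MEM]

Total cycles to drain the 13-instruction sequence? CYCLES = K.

0. xor @i0  | RAW r4
1. st+mulh @i1,i2  | dual
2. sub+st @i3,i4  | dual
3. st+sll @i5,i6  | dual
4. sub+st @i7,i8  | dual
5. beq+or @i9,i10  | dual
6. ld @i11  | no-port MEM/MEM
7. ld @i12  | tail

CYCLES = 8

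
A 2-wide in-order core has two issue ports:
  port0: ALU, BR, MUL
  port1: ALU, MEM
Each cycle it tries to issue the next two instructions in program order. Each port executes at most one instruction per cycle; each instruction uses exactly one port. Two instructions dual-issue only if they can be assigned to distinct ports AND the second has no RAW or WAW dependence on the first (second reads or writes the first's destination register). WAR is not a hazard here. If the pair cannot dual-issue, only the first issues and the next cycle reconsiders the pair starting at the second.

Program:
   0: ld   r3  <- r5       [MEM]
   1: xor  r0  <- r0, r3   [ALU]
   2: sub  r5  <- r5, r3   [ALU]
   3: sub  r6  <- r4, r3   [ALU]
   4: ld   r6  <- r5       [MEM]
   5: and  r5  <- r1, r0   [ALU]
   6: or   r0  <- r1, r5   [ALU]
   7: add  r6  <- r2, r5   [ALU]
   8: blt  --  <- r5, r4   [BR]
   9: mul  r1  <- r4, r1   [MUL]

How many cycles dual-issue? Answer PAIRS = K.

[0] i0  ld  -- RAW r3
[1] i1+i2  xor sub  -- dual
[2] i3  sub  -- WAW r6
[3] i4+i5  ld and  -- dual
[4] i6+i7  or add  -- dual
[5] i8  blt  -- no-port BR/MUL
[6] i9  mul  -- tail

PAIRS = 3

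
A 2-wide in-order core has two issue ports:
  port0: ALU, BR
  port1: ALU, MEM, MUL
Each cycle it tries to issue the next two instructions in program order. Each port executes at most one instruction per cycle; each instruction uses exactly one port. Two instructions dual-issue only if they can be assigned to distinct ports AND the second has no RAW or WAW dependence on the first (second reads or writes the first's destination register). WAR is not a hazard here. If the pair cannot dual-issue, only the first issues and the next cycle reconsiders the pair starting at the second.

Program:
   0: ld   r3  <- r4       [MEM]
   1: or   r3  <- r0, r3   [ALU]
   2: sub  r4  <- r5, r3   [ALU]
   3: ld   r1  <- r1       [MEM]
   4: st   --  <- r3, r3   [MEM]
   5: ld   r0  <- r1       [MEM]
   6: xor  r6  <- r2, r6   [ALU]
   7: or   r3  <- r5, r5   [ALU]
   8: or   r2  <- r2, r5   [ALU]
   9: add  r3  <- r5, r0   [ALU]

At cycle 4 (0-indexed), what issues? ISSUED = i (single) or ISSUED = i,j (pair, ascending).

ISSUED = 5,6

t=0 i0:ld ; RAW+WAW r3
t=1 i1:or ; RAW r3
t=2 i2/i3:sub;ld ; dual
t=3 i4:st ; no-port MEM/MEM
t=4 i5/i6:ld;xor ; dual
t=5 i7/i8:or;or ; dual
t=6 i9:add ; tail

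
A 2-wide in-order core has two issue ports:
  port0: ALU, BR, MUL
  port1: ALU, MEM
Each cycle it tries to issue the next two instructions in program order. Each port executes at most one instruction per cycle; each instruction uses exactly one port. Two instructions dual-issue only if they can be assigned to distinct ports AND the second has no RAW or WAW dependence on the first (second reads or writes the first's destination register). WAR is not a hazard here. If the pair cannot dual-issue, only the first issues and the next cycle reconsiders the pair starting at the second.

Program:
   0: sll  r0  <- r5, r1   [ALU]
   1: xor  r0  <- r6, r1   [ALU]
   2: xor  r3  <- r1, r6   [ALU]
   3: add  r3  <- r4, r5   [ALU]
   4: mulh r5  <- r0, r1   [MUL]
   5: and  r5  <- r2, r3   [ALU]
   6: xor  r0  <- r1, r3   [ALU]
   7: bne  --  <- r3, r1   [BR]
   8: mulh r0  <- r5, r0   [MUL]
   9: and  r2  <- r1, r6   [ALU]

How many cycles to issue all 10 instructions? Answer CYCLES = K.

#0 head=0: sll i0 WAW r0
#1 head=1: xor xor i1&i2 2-wide
#2 head=3: add mulh i3&i4 2-wide
#3 head=5: and xor i5&i6 2-wide
#4 head=7: bne i7 no-port BR/MUL
#5 head=8: mulh and i8&i9 2-wide

CYCLES = 6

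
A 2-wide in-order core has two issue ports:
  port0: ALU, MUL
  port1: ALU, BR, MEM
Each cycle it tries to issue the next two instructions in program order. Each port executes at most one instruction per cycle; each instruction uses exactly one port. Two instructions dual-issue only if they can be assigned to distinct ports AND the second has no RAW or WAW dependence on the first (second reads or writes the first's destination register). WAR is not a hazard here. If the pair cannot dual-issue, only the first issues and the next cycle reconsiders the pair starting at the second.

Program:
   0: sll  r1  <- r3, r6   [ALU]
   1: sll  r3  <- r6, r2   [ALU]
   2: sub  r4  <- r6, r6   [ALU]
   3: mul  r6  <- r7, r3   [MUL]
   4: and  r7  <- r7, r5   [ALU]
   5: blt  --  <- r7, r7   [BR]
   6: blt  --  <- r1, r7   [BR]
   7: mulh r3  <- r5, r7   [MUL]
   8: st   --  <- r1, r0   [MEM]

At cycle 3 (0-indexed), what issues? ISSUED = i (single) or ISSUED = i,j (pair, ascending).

t=0 i0,i1:sll.ALU+sll.ALU ; dual
t=1 i2,i3:sub.ALU+mul.MUL ; dual
t=2 i4:and.ALU ; RAW r7
t=3 i5:blt.BR ; no-port BR/BR
t=4 i6,i7:blt.BR+mulh.MUL ; dual
t=5 i8:st.MEM ; tail

ISSUED = 5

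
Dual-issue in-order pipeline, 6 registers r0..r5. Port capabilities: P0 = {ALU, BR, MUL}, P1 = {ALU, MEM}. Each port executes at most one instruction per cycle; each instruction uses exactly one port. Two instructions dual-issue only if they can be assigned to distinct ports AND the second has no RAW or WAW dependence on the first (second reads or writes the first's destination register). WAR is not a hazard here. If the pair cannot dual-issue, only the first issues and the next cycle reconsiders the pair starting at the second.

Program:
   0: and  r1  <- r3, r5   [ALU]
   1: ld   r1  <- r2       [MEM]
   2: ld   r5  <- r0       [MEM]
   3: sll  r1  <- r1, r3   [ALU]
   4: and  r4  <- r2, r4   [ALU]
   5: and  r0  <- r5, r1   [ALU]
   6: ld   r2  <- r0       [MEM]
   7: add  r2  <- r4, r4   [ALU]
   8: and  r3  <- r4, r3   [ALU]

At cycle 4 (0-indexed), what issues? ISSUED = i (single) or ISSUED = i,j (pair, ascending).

0. and @i0  | WAW r1
1. ld @i1  | no-port MEM/MEM
2. ld;sll @i2&i3  | dual
3. and;and @i4&i5  | dual
4. ld @i6  | WAW r2
5. add;and @i7&i8  | dual

ISSUED = 6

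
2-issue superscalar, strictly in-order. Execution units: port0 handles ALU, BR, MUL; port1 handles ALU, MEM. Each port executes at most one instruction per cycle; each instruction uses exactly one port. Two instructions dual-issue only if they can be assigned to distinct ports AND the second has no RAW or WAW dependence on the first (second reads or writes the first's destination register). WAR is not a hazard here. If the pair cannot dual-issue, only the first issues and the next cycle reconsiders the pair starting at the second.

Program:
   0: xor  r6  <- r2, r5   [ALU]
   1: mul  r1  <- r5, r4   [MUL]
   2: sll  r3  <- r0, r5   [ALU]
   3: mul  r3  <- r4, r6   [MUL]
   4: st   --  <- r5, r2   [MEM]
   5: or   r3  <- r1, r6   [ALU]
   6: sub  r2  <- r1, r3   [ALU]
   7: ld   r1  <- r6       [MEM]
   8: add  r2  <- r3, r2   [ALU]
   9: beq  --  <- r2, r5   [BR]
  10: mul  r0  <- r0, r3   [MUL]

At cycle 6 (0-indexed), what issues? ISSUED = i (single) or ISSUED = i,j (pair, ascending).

[0] i0&i1  xor.ALU+mul.MUL  -- pair
[1] i2  sll.ALU  -- WAW r3
[2] i3&i4  mul.MUL+st.MEM  -- pair
[3] i5  or.ALU  -- RAW r3
[4] i6&i7  sub.ALU+ld.MEM  -- pair
[5] i8  add.ALU  -- RAW r2
[6] i9  beq.BR  -- no-port BR/MUL
[7] i10  mul.MUL  -- tail

ISSUED = 9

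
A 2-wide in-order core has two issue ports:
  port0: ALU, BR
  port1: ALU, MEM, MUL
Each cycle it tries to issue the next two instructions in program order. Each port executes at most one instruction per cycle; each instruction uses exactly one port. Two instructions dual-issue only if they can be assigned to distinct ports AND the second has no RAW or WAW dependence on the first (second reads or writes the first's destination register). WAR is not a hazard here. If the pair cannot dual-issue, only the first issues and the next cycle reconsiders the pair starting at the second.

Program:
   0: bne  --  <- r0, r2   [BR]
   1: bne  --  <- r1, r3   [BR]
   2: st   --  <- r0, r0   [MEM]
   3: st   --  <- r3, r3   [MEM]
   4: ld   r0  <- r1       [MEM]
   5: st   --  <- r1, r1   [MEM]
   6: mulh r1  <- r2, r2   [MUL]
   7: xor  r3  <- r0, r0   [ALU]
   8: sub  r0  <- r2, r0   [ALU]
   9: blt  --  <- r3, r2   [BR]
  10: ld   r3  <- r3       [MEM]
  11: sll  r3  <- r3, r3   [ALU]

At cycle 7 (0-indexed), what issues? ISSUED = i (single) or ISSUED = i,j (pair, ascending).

ISSUED = 10

c0: i0 bne  no-port BR/BR
c1: i1/i2 bne+st  dual
c2: i3 st  no-port MEM/MEM
c3: i4 ld  no-port MEM/MEM
c4: i5 st  no-port MEM/MUL
c5: i6/i7 mulh+xor  dual
c6: i8/i9 sub+blt  dual
c7: i10 ld  RAW+WAW r3
c8: i11 sll  tail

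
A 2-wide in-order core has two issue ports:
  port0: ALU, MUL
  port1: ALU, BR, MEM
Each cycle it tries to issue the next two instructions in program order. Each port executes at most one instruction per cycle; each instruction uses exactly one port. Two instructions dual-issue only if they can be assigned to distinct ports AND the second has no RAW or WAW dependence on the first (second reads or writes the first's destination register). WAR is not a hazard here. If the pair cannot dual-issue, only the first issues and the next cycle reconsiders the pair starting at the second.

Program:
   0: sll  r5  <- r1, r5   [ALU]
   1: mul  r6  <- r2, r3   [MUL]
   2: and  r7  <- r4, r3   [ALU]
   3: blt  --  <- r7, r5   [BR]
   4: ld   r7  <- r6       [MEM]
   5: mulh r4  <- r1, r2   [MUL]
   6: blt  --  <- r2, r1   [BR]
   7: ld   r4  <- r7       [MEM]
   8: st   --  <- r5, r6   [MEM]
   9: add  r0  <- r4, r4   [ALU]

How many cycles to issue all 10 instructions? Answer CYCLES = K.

[0] i0/i1  sll+mul  -- 2-wide
[1] i2  and  -- RAW r7
[2] i3  blt  -- no-port BR/MEM
[3] i4/i5  ld+mulh  -- 2-wide
[4] i6  blt  -- no-port BR/MEM
[5] i7  ld  -- no-port MEM/MEM
[6] i8/i9  st+add  -- 2-wide

CYCLES = 7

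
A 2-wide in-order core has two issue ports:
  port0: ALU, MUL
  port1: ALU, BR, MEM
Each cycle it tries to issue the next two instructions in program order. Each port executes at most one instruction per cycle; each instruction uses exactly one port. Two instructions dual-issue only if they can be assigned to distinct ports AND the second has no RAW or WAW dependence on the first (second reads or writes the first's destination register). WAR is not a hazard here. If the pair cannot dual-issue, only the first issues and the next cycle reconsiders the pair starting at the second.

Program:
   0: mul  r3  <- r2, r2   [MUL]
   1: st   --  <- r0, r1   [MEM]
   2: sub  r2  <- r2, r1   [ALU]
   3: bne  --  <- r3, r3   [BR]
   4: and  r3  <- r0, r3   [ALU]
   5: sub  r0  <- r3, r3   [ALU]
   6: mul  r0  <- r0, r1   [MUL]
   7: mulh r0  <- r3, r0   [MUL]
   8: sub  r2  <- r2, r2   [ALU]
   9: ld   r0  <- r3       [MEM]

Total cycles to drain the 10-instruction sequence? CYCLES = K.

CYCLES = 7

#0 head=0: mul.MUL/st.MEM i0&i1 dual
#1 head=2: sub.ALU/bne.BR i2&i3 dual
#2 head=4: and.ALU i4 RAW r3
#3 head=5: sub.ALU i5 RAW+WAW r0
#4 head=6: mul.MUL i6 no-port MUL/MUL
#5 head=7: mulh.MUL/sub.ALU i7&i8 dual
#6 head=9: ld.MEM i9 tail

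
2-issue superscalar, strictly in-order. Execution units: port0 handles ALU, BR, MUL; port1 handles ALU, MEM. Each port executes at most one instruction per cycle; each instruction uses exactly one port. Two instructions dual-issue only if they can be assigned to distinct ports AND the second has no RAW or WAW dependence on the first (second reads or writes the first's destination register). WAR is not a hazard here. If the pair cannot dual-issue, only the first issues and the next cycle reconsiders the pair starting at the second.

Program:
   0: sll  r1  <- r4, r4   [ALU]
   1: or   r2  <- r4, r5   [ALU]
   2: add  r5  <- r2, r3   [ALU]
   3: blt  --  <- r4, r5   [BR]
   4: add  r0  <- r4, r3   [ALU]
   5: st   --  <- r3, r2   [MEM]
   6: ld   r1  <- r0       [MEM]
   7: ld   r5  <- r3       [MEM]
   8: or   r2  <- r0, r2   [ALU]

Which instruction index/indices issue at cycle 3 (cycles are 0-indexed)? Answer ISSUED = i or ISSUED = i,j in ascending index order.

  cy0 -> i0&i1 (sll/or) 2-wide
  cy1 -> i2 (add) RAW r5
  cy2 -> i3&i4 (blt/add) 2-wide
  cy3 -> i5 (st) no-port MEM/MEM
  cy4 -> i6 (ld) no-port MEM/MEM
  cy5 -> i7&i8 (ld/or) 2-wide

ISSUED = 5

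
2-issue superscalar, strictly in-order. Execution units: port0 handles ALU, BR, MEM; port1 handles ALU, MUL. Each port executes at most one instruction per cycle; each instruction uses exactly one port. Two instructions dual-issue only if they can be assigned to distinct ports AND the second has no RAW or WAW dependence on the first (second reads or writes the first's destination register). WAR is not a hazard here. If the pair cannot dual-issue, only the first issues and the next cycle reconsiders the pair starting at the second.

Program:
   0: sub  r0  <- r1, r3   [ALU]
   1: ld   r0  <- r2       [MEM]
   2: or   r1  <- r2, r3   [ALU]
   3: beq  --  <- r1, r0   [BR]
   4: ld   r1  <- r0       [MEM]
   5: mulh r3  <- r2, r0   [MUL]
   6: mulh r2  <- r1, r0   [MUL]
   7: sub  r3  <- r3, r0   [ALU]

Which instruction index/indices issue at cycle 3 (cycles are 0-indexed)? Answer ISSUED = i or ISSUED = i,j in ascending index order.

ISSUED = 4,5

[0] i0  sub.ALU  -- WAW r0
[1] i1,i2  ld.MEM;or.ALU  -- pair
[2] i3  beq.BR  -- no-port BR/MEM
[3] i4,i5  ld.MEM;mulh.MUL  -- pair
[4] i6,i7  mulh.MUL;sub.ALU  -- pair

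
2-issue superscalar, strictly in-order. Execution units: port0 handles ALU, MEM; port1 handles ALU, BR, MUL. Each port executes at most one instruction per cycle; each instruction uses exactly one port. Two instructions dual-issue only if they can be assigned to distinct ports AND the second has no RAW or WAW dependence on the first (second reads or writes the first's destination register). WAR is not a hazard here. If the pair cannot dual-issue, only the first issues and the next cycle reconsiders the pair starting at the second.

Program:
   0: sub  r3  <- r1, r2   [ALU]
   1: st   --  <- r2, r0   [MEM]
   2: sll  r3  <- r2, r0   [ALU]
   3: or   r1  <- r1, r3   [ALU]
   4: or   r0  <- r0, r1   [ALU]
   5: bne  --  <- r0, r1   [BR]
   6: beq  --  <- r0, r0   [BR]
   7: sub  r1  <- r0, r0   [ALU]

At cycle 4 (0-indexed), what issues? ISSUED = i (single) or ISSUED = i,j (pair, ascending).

#0 head=0: sub+st i0,i1 2-wide
#1 head=2: sll i2 RAW r3
#2 head=3: or i3 RAW r1
#3 head=4: or i4 RAW r0
#4 head=5: bne i5 no-port BR/BR
#5 head=6: beq+sub i6,i7 2-wide

ISSUED = 5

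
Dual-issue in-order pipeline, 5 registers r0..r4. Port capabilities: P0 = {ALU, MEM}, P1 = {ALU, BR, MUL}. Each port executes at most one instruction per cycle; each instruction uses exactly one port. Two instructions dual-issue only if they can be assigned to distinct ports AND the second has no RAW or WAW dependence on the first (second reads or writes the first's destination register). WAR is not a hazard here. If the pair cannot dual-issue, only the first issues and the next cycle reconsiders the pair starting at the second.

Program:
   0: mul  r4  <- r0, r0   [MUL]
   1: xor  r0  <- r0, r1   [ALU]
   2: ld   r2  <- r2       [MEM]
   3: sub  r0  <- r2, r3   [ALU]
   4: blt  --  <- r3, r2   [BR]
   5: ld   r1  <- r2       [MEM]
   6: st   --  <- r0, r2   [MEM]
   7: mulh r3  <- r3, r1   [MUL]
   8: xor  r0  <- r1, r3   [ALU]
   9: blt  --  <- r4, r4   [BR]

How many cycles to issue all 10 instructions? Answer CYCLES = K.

CYCLES = 6

0. mul;xor @i0,i1  | 2-wide
1. ld @i2  | RAW r2
2. sub;blt @i3,i4  | 2-wide
3. ld @i5  | no-port MEM/MEM
4. st;mulh @i6,i7  | 2-wide
5. xor;blt @i8,i9  | 2-wide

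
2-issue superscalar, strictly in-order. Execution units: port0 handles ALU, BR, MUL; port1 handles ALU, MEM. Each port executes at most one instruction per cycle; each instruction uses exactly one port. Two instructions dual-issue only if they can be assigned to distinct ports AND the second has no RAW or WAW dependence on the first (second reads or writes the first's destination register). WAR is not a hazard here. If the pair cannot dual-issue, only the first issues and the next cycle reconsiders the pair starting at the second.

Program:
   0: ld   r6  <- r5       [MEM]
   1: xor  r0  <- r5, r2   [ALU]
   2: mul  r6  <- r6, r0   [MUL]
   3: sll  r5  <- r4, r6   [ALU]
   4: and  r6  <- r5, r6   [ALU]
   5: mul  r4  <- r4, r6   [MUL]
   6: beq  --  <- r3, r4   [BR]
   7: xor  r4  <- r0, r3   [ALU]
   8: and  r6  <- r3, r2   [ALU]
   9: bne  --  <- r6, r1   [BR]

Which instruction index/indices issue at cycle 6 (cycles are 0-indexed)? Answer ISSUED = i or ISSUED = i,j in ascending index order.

  cy0 -> i0,i1 (ld;xor) pair
  cy1 -> i2 (mul) RAW r6
  cy2 -> i3 (sll) RAW r5
  cy3 -> i4 (and) RAW r6
  cy4 -> i5 (mul) no-port MUL/BR
  cy5 -> i6,i7 (beq;xor) pair
  cy6 -> i8 (and) RAW r6
  cy7 -> i9 (bne) tail

ISSUED = 8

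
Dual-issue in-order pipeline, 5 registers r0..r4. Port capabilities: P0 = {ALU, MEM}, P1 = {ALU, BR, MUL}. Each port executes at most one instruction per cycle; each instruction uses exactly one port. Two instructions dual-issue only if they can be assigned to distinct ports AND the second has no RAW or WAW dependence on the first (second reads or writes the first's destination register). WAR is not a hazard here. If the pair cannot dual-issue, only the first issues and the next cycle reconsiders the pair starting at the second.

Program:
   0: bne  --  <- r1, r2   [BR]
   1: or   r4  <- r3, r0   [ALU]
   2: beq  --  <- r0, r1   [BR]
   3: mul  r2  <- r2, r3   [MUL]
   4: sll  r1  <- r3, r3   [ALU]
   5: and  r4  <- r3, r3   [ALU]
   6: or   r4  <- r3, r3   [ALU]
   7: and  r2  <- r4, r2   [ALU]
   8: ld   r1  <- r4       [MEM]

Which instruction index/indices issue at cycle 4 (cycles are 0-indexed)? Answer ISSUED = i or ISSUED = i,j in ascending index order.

ISSUED = 6

c0: i0/i1 bne.BR;or.ALU  2-wide
c1: i2 beq.BR  no-port BR/MUL
c2: i3/i4 mul.MUL;sll.ALU  2-wide
c3: i5 and.ALU  WAW r4
c4: i6 or.ALU  RAW r4
c5: i7/i8 and.ALU;ld.MEM  2-wide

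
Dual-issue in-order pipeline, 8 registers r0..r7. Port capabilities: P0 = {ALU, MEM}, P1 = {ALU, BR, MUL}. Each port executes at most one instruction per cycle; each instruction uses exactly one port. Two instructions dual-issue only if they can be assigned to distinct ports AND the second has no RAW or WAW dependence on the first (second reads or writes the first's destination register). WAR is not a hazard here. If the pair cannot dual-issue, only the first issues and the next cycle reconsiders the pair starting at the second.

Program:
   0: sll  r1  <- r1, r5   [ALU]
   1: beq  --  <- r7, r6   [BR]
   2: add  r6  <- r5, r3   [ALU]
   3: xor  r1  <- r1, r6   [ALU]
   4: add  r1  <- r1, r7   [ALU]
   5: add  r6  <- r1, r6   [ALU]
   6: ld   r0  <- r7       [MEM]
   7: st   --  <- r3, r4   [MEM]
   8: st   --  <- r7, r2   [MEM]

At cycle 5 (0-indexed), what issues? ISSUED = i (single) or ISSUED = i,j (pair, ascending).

ISSUED = 7

[0] i0/i1  sll.ALU beq.BR  -- pair
[1] i2  add.ALU  -- RAW r6
[2] i3  xor.ALU  -- RAW+WAW r1
[3] i4  add.ALU  -- RAW r1
[4] i5/i6  add.ALU ld.MEM  -- pair
[5] i7  st.MEM  -- no-port MEM/MEM
[6] i8  st.MEM  -- tail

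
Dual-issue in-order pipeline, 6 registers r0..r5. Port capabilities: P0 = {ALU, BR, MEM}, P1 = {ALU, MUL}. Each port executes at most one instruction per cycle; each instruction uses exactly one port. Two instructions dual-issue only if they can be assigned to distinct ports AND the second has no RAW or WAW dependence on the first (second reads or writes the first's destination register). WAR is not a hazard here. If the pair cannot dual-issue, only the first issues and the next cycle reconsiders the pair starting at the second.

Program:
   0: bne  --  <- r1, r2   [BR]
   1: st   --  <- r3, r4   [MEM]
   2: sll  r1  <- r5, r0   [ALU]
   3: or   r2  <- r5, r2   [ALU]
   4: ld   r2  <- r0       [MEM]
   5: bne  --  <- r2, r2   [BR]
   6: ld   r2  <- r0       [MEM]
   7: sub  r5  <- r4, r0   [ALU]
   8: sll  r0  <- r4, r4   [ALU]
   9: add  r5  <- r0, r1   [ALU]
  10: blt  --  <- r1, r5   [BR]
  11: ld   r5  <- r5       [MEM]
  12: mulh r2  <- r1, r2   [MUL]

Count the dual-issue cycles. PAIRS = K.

PAIRS = 3

0. bne.BR @i0  | no-port BR/MEM
1. st.MEM/sll.ALU @i1/i2  | dual
2. or.ALU @i3  | WAW r2
3. ld.MEM @i4  | no-port MEM/BR
4. bne.BR @i5  | no-port BR/MEM
5. ld.MEM/sub.ALU @i6/i7  | dual
6. sll.ALU @i8  | RAW r0
7. add.ALU @i9  | RAW r5
8. blt.BR @i10  | no-port BR/MEM
9. ld.MEM/mulh.MUL @i11/i12  | dual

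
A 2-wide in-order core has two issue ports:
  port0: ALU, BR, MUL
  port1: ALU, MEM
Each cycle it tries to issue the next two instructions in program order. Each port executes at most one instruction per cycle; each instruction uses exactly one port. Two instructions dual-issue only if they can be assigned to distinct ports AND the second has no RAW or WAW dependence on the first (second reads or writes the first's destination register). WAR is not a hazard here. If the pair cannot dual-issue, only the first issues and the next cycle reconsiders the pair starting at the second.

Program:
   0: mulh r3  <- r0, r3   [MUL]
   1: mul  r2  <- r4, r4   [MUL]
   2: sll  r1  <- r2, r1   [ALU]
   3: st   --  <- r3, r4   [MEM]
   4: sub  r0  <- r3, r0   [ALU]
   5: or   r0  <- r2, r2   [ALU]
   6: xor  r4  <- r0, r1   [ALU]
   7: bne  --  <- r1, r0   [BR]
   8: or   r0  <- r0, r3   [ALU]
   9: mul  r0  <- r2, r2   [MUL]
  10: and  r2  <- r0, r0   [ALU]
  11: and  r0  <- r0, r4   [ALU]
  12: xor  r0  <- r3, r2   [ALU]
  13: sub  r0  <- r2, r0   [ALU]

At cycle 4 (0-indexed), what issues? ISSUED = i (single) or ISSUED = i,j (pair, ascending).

0. mulh @i0  | no-port MUL/MUL
1. mul @i1  | RAW r2
2. sll+st @i2+i3  | dual
3. sub @i4  | WAW r0
4. or @i5  | RAW r0
5. xor+bne @i6+i7  | dual
6. or @i8  | WAW r0
7. mul @i9  | RAW r0
8. and+and @i10+i11  | dual
9. xor @i12  | RAW+WAW r0
10. sub @i13  | tail

ISSUED = 5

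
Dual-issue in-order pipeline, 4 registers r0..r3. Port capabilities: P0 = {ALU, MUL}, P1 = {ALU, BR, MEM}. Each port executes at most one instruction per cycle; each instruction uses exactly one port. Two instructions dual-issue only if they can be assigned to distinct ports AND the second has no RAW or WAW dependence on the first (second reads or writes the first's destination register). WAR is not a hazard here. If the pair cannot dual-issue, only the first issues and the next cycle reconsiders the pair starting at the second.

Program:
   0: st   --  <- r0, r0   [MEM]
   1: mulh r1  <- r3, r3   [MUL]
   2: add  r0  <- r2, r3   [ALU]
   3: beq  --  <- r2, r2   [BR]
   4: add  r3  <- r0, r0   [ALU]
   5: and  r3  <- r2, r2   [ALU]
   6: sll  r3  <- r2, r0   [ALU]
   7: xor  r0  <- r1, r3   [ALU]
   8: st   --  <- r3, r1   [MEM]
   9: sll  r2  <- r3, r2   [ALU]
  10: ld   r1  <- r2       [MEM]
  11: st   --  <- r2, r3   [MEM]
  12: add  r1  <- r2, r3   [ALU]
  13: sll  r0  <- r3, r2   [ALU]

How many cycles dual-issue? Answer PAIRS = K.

PAIRS = 4

#0 head=0: st.MEM;mulh.MUL i0/i1 pair
#1 head=2: add.ALU;beq.BR i2/i3 pair
#2 head=4: add.ALU i4 WAW r3
#3 head=5: and.ALU i5 WAW r3
#4 head=6: sll.ALU i6 RAW r3
#5 head=7: xor.ALU;st.MEM i7/i8 pair
#6 head=9: sll.ALU i9 RAW r2
#7 head=10: ld.MEM i10 no-port MEM/MEM
#8 head=11: st.MEM;add.ALU i11/i12 pair
#9 head=13: sll.ALU i13 tail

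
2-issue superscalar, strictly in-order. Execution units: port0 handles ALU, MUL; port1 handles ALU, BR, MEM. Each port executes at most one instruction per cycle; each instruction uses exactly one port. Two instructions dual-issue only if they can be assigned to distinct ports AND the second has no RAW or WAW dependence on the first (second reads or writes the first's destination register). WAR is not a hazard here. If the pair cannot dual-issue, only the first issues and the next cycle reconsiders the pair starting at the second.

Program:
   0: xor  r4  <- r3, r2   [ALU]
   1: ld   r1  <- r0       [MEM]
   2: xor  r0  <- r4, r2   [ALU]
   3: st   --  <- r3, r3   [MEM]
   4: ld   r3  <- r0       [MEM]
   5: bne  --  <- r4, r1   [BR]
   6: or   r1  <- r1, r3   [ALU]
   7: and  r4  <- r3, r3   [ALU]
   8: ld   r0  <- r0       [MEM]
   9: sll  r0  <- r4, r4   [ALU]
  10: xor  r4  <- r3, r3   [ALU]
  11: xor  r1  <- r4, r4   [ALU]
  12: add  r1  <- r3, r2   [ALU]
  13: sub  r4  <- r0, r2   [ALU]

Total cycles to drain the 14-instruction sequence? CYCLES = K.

CYCLES = 8

  cy0 -> i0&i1 (xor.ALU/ld.MEM) 2-wide
  cy1 -> i2&i3 (xor.ALU/st.MEM) 2-wide
  cy2 -> i4 (ld.MEM) no-port MEM/BR
  cy3 -> i5&i6 (bne.BR/or.ALU) 2-wide
  cy4 -> i7&i8 (and.ALU/ld.MEM) 2-wide
  cy5 -> i9&i10 (sll.ALU/xor.ALU) 2-wide
  cy6 -> i11 (xor.ALU) WAW r1
  cy7 -> i12&i13 (add.ALU/sub.ALU) 2-wide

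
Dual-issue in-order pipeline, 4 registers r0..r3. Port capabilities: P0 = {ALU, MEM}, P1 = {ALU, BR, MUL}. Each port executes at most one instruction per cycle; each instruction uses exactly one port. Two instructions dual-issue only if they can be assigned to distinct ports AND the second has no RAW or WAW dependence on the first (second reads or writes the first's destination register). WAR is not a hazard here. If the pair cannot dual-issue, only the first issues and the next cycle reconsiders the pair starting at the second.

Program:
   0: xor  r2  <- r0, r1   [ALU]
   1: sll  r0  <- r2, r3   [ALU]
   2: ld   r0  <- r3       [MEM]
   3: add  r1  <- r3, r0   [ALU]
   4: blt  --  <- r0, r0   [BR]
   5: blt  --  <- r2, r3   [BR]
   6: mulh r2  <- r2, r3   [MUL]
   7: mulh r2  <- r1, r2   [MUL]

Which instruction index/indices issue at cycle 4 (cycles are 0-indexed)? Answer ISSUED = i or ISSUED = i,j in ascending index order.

[0] i0  xor.ALU  -- RAW r2
[1] i1  sll.ALU  -- WAW r0
[2] i2  ld.MEM  -- RAW r0
[3] i3+i4  add.ALU/blt.BR  -- 2-wide
[4] i5  blt.BR  -- no-port BR/MUL
[5] i6  mulh.MUL  -- no-port MUL/MUL
[6] i7  mulh.MUL  -- tail

ISSUED = 5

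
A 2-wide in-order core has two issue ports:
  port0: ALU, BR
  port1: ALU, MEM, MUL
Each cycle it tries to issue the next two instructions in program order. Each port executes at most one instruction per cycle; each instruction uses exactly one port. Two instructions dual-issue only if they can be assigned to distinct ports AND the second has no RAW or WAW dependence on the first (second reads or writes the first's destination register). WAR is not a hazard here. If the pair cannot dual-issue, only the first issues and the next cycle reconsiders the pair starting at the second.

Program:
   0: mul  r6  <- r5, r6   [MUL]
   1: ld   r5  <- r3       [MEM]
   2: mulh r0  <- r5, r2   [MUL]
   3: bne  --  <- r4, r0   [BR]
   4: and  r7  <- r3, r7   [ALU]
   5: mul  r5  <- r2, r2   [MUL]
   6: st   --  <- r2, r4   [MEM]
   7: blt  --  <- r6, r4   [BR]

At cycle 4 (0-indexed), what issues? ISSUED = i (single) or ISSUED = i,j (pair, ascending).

ISSUED = 5

t=0 i0:mul ; no-port MUL/MEM
t=1 i1:ld ; no-port MEM/MUL
t=2 i2:mulh ; RAW r0
t=3 i3,i4:bne and ; dual
t=4 i5:mul ; no-port MUL/MEM
t=5 i6,i7:st blt ; dual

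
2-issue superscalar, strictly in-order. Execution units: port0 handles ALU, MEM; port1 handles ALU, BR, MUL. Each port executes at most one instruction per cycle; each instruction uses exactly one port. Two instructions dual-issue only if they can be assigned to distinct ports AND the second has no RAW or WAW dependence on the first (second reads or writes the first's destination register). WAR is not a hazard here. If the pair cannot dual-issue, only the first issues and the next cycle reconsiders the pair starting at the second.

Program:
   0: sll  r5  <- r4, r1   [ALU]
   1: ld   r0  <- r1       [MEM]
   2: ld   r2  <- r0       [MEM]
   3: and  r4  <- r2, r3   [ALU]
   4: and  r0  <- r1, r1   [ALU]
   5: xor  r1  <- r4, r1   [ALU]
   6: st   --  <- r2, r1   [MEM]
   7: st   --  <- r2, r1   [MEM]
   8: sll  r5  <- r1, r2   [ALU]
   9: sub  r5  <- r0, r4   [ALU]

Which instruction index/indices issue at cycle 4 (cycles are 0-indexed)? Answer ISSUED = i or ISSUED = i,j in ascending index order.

c0: i0&i1 sll/ld  dual
c1: i2 ld  RAW r2
c2: i3&i4 and/and  dual
c3: i5 xor  RAW r1
c4: i6 st  no-port MEM/MEM
c5: i7&i8 st/sll  dual
c6: i9 sub  tail

ISSUED = 6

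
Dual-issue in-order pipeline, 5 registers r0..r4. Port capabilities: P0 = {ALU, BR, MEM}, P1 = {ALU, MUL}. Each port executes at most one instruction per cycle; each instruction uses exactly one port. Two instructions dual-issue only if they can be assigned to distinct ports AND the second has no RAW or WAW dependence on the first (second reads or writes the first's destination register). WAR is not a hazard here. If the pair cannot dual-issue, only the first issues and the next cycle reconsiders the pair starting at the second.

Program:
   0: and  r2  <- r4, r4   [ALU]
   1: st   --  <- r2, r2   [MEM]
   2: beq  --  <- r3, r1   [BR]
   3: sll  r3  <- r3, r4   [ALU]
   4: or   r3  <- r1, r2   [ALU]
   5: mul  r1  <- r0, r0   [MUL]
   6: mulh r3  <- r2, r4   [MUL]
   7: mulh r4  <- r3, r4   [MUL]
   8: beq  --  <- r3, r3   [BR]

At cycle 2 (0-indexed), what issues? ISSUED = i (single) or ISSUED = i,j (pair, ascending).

  cy0 -> i0 (and.ALU) RAW r2
  cy1 -> i1 (st.MEM) no-port MEM/BR
  cy2 -> i2/i3 (beq.BR+sll.ALU) 2-wide
  cy3 -> i4/i5 (or.ALU+mul.MUL) 2-wide
  cy4 -> i6 (mulh.MUL) no-port MUL/MUL
  cy5 -> i7/i8 (mulh.MUL+beq.BR) 2-wide

ISSUED = 2,3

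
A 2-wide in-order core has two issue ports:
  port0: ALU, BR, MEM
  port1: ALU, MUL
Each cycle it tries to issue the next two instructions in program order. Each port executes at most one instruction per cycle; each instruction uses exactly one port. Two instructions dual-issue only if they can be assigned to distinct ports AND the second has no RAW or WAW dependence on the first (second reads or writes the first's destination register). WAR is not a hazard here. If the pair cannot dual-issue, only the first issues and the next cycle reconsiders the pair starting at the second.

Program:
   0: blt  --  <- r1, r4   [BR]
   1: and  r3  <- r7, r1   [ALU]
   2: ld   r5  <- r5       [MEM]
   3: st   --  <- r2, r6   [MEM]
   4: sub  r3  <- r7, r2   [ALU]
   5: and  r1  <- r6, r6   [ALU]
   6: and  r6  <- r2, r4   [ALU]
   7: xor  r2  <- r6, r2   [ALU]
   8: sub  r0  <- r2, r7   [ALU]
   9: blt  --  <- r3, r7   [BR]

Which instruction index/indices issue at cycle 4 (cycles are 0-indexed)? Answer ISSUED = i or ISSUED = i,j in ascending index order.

ISSUED = 7

0. blt+and @i0+i1  | dual
1. ld @i2  | no-port MEM/MEM
2. st+sub @i3+i4  | dual
3. and+and @i5+i6  | dual
4. xor @i7  | RAW r2
5. sub+blt @i8+i9  | dual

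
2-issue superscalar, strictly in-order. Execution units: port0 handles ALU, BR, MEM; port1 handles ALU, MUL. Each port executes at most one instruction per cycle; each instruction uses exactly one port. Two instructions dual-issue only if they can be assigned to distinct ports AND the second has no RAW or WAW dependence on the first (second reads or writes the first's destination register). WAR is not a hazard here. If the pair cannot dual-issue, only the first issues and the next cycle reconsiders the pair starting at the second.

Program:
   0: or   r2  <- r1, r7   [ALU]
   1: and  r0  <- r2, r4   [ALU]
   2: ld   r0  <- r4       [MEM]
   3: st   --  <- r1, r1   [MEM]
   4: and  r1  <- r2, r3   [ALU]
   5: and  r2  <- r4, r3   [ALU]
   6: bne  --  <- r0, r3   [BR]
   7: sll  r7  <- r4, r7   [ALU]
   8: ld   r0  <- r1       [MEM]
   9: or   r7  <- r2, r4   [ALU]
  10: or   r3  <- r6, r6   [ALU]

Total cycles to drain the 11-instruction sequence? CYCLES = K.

  cy0 -> i0 (or) RAW r2
  cy1 -> i1 (and) WAW r0
  cy2 -> i2 (ld) no-port MEM/MEM
  cy3 -> i3+i4 (st and) 2-wide
  cy4 -> i5+i6 (and bne) 2-wide
  cy5 -> i7+i8 (sll ld) 2-wide
  cy6 -> i9+i10 (or or) 2-wide

CYCLES = 7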